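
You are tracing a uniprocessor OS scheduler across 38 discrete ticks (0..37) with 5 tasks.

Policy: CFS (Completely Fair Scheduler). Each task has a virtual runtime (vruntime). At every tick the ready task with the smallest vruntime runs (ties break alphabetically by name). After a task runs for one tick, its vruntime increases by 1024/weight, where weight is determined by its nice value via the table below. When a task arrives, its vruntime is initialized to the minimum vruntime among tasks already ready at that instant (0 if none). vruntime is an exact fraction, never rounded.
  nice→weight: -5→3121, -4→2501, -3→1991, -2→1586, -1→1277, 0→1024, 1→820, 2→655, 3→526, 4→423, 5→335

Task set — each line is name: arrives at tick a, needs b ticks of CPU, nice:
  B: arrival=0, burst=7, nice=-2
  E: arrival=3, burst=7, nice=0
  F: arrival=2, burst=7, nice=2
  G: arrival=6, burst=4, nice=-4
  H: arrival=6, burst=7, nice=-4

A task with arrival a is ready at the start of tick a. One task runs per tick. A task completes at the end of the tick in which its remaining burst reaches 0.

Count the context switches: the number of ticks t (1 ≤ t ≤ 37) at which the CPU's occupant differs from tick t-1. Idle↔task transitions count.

context switches = 27

t=0: vr[B=0] → run B
t=1: vr[B=512/793] → run B
t=2: vr[B=1024/793 F=1024/793] → run B
t=3: vr[B=1536/793 E=1024/793 F=1024/793] → run E
t=4: vr[B=1536/793 E=1817/793 F=1024/793] → run F
t=5: vr[B=1536/793 E=1817/793 F=1482752/519415] → run B
t=6: vr[B=2048/793 E=1817/793 F=1482752/519415 G=1817/793 H=1817/793] → run E
t=7: vr[B=2048/793 E=2610/793 F=1482752/519415 G=1817/793 H=1817/793] → run G
t=8: vr[B=2048/793 E=2610/793 F=1482752/519415 G=87809/32513 H=1817/793] → run H
t=9: vr[B=2048/793 E=2610/793 F=1482752/519415 G=87809/32513 H=87809/32513] → run B
t=10: vr[B=2560/793 E=2610/793 F=1482752/519415 G=87809/32513 H=87809/32513] → run G
t=11: vr[B=2560/793 E=2610/793 F=1482752/519415 G=101121/32513 H=87809/32513] → run H
t=12: vr[B=2560/793 E=2610/793 F=1482752/519415 G=101121/32513 H=101121/32513] → run F
t=13: vr[B=2560/793 E=2610/793 F=2294784/519415 G=101121/32513 H=101121/32513] → run G
t=14: vr[B=2560/793 E=2610/793 F=2294784/519415 G=114433/32513 H=101121/32513] → run H
t=15: vr[B=2560/793 E=2610/793 F=2294784/519415 G=114433/32513 H=114433/32513] → run B
t=16: vr[B=3072/793 E=2610/793 F=2294784/519415 G=114433/32513 H=114433/32513] → run E
t=17: vr[B=3072/793 E=3403/793 F=2294784/519415 G=114433/32513 H=114433/32513] → run G
t=18: vr[B=3072/793 E=3403/793 F=2294784/519415 H=114433/32513] → run H
t=19: vr[B=3072/793 E=3403/793 F=2294784/519415 H=127745/32513] → run B
t=20: vr[E=3403/793 F=2294784/519415 H=127745/32513] → run H
t=21: vr[E=3403/793 F=2294784/519415 H=141057/32513] → run E
t=22: vr[E=4196/793 F=2294784/519415 H=141057/32513] → run H
t=23: vr[E=4196/793 F=2294784/519415 H=154369/32513] → run F
t=24: vr[E=4196/793 F=3106816/519415 H=154369/32513] → run H
t=25: vr[E=4196/793 F=3106816/519415] → run E
t=26: vr[E=4989/793 F=3106816/519415] → run F
t=27: vr[E=4989/793 F=3918848/519415] → run E
t=28: vr[E=5782/793 F=3918848/519415] → run E
t=29: vr[F=3918848/519415] → run F
t=30: vr[F=946176/103883] → run F
t=31: vr[F=5542912/519415] → run F
t=32: (idle)
t=33: (idle)
t=34: (idle)
t=35: (idle)
t=36: (idle)
t=37: (idle)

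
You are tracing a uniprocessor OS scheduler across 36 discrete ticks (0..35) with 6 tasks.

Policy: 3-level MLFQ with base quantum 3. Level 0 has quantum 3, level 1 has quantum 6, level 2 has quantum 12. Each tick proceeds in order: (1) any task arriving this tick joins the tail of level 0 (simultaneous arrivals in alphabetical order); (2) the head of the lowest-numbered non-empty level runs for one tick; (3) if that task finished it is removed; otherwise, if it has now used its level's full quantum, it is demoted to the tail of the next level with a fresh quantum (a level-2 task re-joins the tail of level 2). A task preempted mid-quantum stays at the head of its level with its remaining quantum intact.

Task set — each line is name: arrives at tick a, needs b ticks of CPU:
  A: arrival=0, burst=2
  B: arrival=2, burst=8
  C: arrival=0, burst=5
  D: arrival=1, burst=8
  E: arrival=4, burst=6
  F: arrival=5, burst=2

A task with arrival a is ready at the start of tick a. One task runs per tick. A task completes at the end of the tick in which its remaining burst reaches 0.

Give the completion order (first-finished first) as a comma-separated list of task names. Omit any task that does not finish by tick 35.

completion order = A, F, C, D, B, E

t=0: L0/L1/L2 = AC/-/- → run A
t=1: L0/L1/L2 = ACD/-/- → run A
t=2: L0/L1/L2 = CDB/-/- → run C
t=3: L0/L1/L2 = CDB/-/- → run C
t=4: L0/L1/L2 = CDBE/-/- → run C
t=5: L0/L1/L2 = DBEF/C/- → run D
t=6: L0/L1/L2 = DBEF/C/- → run D
t=7: L0/L1/L2 = DBEF/C/- → run D
t=8: L0/L1/L2 = BEF/CD/- → run B
t=9: L0/L1/L2 = BEF/CD/- → run B
t=10: L0/L1/L2 = BEF/CD/- → run B
t=11: L0/L1/L2 = EF/CDB/- → run E
t=12: L0/L1/L2 = EF/CDB/- → run E
t=13: L0/L1/L2 = EF/CDB/- → run E
t=14: L0/L1/L2 = F/CDBE/- → run F
t=15: L0/L1/L2 = F/CDBE/- → run F
t=16: L0/L1/L2 = -/CDBE/- → run C
t=17: L0/L1/L2 = -/CDBE/- → run C
t=18: L0/L1/L2 = -/DBE/- → run D
t=19: L0/L1/L2 = -/DBE/- → run D
t=20: L0/L1/L2 = -/DBE/- → run D
t=21: L0/L1/L2 = -/DBE/- → run D
t=22: L0/L1/L2 = -/DBE/- → run D
t=23: L0/L1/L2 = -/BE/- → run B
t=24: L0/L1/L2 = -/BE/- → run B
t=25: L0/L1/L2 = -/BE/- → run B
t=26: L0/L1/L2 = -/BE/- → run B
t=27: L0/L1/L2 = -/BE/- → run B
t=28: L0/L1/L2 = -/E/- → run E
t=29: L0/L1/L2 = -/E/- → run E
t=30: L0/L1/L2 = -/E/- → run E
t=31: (idle)
t=32: (idle)
t=33: (idle)
t=34: (idle)
t=35: (idle)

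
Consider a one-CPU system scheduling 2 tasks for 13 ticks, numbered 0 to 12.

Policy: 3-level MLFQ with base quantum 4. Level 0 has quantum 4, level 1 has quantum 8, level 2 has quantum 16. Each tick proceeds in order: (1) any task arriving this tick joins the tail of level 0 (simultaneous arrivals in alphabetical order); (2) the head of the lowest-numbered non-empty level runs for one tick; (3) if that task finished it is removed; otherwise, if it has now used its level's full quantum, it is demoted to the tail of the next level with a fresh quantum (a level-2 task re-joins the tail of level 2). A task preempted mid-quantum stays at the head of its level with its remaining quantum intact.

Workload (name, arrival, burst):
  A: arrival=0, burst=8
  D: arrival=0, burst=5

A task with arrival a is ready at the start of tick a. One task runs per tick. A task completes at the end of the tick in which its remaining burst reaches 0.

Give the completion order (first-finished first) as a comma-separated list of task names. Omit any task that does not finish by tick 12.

completion order = A, D

t=0: L0/L1/L2 = AD/-/- → run A
t=1: L0/L1/L2 = AD/-/- → run A
t=2: L0/L1/L2 = AD/-/- → run A
t=3: L0/L1/L2 = AD/-/- → run A
t=4: L0/L1/L2 = D/A/- → run D
t=5: L0/L1/L2 = D/A/- → run D
t=6: L0/L1/L2 = D/A/- → run D
t=7: L0/L1/L2 = D/A/- → run D
t=8: L0/L1/L2 = -/AD/- → run A
t=9: L0/L1/L2 = -/AD/- → run A
t=10: L0/L1/L2 = -/AD/- → run A
t=11: L0/L1/L2 = -/AD/- → run A
t=12: L0/L1/L2 = -/D/- → run D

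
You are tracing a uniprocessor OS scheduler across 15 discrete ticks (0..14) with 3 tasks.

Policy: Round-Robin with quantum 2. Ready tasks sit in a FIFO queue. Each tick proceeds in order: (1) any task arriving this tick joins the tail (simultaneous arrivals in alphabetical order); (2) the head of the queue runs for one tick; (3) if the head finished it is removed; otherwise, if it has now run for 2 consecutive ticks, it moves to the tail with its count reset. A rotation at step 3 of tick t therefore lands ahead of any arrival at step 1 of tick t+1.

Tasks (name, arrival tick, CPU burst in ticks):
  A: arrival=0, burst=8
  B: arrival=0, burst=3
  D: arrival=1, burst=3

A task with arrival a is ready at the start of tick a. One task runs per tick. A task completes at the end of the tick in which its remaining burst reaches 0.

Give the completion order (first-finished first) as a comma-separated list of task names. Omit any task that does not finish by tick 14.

t=0: queue=[A,B] q_used=0 → run A
t=1: queue=[A,B,D] q_used=1 → run A
t=2: queue=[B,D,A] q_used=0 → run B
t=3: queue=[B,D,A] q_used=1 → run B
t=4: queue=[D,A,B] q_used=0 → run D
t=5: queue=[D,A,B] q_used=1 → run D
t=6: queue=[A,B,D] q_used=0 → run A
t=7: queue=[A,B,D] q_used=1 → run A
t=8: queue=[B,D,A] q_used=0 → run B
t=9: queue=[D,A] q_used=0 → run D
t=10: queue=[A] q_used=0 → run A
t=11: queue=[A] q_used=1 → run A
t=12: queue=[A] q_used=0 → run A
t=13: queue=[A] q_used=1 → run A
t=14: (idle)

completion order = B, D, A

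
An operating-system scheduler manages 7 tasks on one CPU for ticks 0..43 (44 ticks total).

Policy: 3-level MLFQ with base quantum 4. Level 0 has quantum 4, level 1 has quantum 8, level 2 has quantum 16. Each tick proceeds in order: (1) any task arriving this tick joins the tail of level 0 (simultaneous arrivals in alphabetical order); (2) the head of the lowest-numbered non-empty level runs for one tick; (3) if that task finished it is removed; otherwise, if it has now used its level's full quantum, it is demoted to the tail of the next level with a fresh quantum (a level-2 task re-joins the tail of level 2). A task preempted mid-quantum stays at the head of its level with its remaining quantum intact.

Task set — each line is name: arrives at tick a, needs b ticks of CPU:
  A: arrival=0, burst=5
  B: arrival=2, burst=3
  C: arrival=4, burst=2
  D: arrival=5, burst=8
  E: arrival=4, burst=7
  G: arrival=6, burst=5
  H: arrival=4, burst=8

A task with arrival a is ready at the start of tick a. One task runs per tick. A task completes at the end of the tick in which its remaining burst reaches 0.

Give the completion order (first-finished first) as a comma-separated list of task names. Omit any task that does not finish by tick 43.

t=0: L0/L1/L2 = A/-/- → run A
t=1: L0/L1/L2 = A/-/- → run A
t=2: L0/L1/L2 = AB/-/- → run A
t=3: L0/L1/L2 = AB/-/- → run A
t=4: L0/L1/L2 = BCEH/A/- → run B
t=5: L0/L1/L2 = BCEHD/A/- → run B
t=6: L0/L1/L2 = BCEHDG/A/- → run B
t=7: L0/L1/L2 = CEHDG/A/- → run C
t=8: L0/L1/L2 = CEHDG/A/- → run C
t=9: L0/L1/L2 = EHDG/A/- → run E
t=10: L0/L1/L2 = EHDG/A/- → run E
t=11: L0/L1/L2 = EHDG/A/- → run E
t=12: L0/L1/L2 = EHDG/A/- → run E
t=13: L0/L1/L2 = HDG/AE/- → run H
t=14: L0/L1/L2 = HDG/AE/- → run H
t=15: L0/L1/L2 = HDG/AE/- → run H
t=16: L0/L1/L2 = HDG/AE/- → run H
t=17: L0/L1/L2 = DG/AEH/- → run D
t=18: L0/L1/L2 = DG/AEH/- → run D
t=19: L0/L1/L2 = DG/AEH/- → run D
t=20: L0/L1/L2 = DG/AEH/- → run D
t=21: L0/L1/L2 = G/AEHD/- → run G
t=22: L0/L1/L2 = G/AEHD/- → run G
t=23: L0/L1/L2 = G/AEHD/- → run G
t=24: L0/L1/L2 = G/AEHD/- → run G
t=25: L0/L1/L2 = -/AEHDG/- → run A
t=26: L0/L1/L2 = -/EHDG/- → run E
t=27: L0/L1/L2 = -/EHDG/- → run E
t=28: L0/L1/L2 = -/EHDG/- → run E
t=29: L0/L1/L2 = -/HDG/- → run H
t=30: L0/L1/L2 = -/HDG/- → run H
t=31: L0/L1/L2 = -/HDG/- → run H
t=32: L0/L1/L2 = -/HDG/- → run H
t=33: L0/L1/L2 = -/DG/- → run D
t=34: L0/L1/L2 = -/DG/- → run D
t=35: L0/L1/L2 = -/DG/- → run D
t=36: L0/L1/L2 = -/DG/- → run D
t=37: L0/L1/L2 = -/G/- → run G
t=38: (idle)
t=39: (idle)
t=40: (idle)
t=41: (idle)
t=42: (idle)
t=43: (idle)

completion order = B, C, A, E, H, D, G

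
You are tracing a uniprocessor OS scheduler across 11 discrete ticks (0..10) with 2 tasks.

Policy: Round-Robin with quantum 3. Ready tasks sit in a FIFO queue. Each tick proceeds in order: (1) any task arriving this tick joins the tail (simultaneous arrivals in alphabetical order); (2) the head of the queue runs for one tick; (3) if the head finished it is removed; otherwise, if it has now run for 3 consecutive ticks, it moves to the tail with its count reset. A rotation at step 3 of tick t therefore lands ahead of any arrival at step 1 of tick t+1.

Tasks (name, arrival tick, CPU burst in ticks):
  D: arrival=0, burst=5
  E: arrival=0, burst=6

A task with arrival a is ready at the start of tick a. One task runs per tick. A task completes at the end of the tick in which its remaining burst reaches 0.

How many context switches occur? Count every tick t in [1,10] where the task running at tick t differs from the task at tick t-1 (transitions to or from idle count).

t=0: queue=[D,E] q_used=0 → run D
t=1: queue=[D,E] q_used=1 → run D
t=2: queue=[D,E] q_used=2 → run D
t=3: queue=[E,D] q_used=0 → run E
t=4: queue=[E,D] q_used=1 → run E
t=5: queue=[E,D] q_used=2 → run E
t=6: queue=[D,E] q_used=0 → run D
t=7: queue=[D,E] q_used=1 → run D
t=8: queue=[E] q_used=0 → run E
t=9: queue=[E] q_used=1 → run E
t=10: queue=[E] q_used=2 → run E

context switches = 3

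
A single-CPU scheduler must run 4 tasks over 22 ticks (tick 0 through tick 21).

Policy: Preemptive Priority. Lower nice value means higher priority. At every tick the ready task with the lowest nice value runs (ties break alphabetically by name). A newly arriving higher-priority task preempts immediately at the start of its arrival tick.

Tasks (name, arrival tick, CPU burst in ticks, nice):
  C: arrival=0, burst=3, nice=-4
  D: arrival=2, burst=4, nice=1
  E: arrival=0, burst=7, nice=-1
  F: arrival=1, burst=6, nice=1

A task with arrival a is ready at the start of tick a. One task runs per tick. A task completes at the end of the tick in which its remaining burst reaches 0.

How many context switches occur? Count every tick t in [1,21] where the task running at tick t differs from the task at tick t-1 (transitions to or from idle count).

t=0: ready={C,E} → run C
t=1: ready={C,E,F} → run C
t=2: ready={C,D,E,F} → run C
t=3: ready={D,E,F} → run E
t=4: ready={D,E,F} → run E
t=5: ready={D,E,F} → run E
t=6: ready={D,E,F} → run E
t=7: ready={D,E,F} → run E
t=8: ready={D,E,F} → run E
t=9: ready={D,E,F} → run E
t=10: ready={D,F} → run D
t=11: ready={D,F} → run D
t=12: ready={D,F} → run D
t=13: ready={D,F} → run D
t=14: ready={F} → run F
t=15: ready={F} → run F
t=16: ready={F} → run F
t=17: ready={F} → run F
t=18: ready={F} → run F
t=19: ready={F} → run F
t=20: (idle)
t=21: (idle)

context switches = 4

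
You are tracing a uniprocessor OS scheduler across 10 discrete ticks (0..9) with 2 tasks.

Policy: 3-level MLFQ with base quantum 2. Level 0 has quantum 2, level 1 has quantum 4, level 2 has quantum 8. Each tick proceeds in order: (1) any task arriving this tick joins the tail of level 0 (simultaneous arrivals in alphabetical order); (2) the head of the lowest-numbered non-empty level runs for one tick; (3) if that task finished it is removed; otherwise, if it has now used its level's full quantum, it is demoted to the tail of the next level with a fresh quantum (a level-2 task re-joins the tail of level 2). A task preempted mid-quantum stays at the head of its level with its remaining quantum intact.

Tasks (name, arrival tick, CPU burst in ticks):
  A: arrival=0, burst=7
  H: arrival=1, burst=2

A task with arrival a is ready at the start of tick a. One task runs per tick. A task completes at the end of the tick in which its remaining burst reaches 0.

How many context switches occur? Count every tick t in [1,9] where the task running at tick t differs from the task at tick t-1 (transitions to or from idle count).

t=0: L0/L1/L2 = A/-/- → run A
t=1: L0/L1/L2 = AH/-/- → run A
t=2: L0/L1/L2 = H/A/- → run H
t=3: L0/L1/L2 = H/A/- → run H
t=4: L0/L1/L2 = -/A/- → run A
t=5: L0/L1/L2 = -/A/- → run A
t=6: L0/L1/L2 = -/A/- → run A
t=7: L0/L1/L2 = -/A/- → run A
t=8: L0/L1/L2 = -/-/A → run A
t=9: (idle)

context switches = 3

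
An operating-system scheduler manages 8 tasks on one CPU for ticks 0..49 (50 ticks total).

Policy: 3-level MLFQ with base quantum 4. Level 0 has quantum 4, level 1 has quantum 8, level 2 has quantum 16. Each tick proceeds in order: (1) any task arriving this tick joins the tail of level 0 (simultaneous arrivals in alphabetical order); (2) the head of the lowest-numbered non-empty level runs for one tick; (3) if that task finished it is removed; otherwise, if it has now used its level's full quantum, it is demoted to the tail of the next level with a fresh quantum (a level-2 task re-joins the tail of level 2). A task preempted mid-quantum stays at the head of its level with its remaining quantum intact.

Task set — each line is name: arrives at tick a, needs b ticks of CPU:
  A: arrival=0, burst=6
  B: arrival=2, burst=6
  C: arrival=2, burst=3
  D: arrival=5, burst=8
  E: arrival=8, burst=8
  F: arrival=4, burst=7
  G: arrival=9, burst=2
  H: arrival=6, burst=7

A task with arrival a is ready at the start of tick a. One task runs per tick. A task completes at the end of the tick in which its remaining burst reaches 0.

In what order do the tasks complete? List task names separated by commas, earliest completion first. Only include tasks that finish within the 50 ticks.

completion order = C, G, A, B, F, D, H, E

t=0: L0/L1/L2 = A/-/- → run A
t=1: L0/L1/L2 = A/-/- → run A
t=2: L0/L1/L2 = ABC/-/- → run A
t=3: L0/L1/L2 = ABC/-/- → run A
t=4: L0/L1/L2 = BCF/A/- → run B
t=5: L0/L1/L2 = BCFD/A/- → run B
t=6: L0/L1/L2 = BCFDH/A/- → run B
t=7: L0/L1/L2 = BCFDH/A/- → run B
t=8: L0/L1/L2 = CFDHE/AB/- → run C
t=9: L0/L1/L2 = CFDHEG/AB/- → run C
t=10: L0/L1/L2 = CFDHEG/AB/- → run C
t=11: L0/L1/L2 = FDHEG/AB/- → run F
t=12: L0/L1/L2 = FDHEG/AB/- → run F
t=13: L0/L1/L2 = FDHEG/AB/- → run F
t=14: L0/L1/L2 = FDHEG/AB/- → run F
t=15: L0/L1/L2 = DHEG/ABF/- → run D
t=16: L0/L1/L2 = DHEG/ABF/- → run D
t=17: L0/L1/L2 = DHEG/ABF/- → run D
t=18: L0/L1/L2 = DHEG/ABF/- → run D
t=19: L0/L1/L2 = HEG/ABFD/- → run H
t=20: L0/L1/L2 = HEG/ABFD/- → run H
t=21: L0/L1/L2 = HEG/ABFD/- → run H
t=22: L0/L1/L2 = HEG/ABFD/- → run H
t=23: L0/L1/L2 = EG/ABFDH/- → run E
t=24: L0/L1/L2 = EG/ABFDH/- → run E
t=25: L0/L1/L2 = EG/ABFDH/- → run E
t=26: L0/L1/L2 = EG/ABFDH/- → run E
t=27: L0/L1/L2 = G/ABFDHE/- → run G
t=28: L0/L1/L2 = G/ABFDHE/- → run G
t=29: L0/L1/L2 = -/ABFDHE/- → run A
t=30: L0/L1/L2 = -/ABFDHE/- → run A
t=31: L0/L1/L2 = -/BFDHE/- → run B
t=32: L0/L1/L2 = -/BFDHE/- → run B
t=33: L0/L1/L2 = -/FDHE/- → run F
t=34: L0/L1/L2 = -/FDHE/- → run F
t=35: L0/L1/L2 = -/FDHE/- → run F
t=36: L0/L1/L2 = -/DHE/- → run D
t=37: L0/L1/L2 = -/DHE/- → run D
t=38: L0/L1/L2 = -/DHE/- → run D
t=39: L0/L1/L2 = -/DHE/- → run D
t=40: L0/L1/L2 = -/HE/- → run H
t=41: L0/L1/L2 = -/HE/- → run H
t=42: L0/L1/L2 = -/HE/- → run H
t=43: L0/L1/L2 = -/E/- → run E
t=44: L0/L1/L2 = -/E/- → run E
t=45: L0/L1/L2 = -/E/- → run E
t=46: L0/L1/L2 = -/E/- → run E
t=47: (idle)
t=48: (idle)
t=49: (idle)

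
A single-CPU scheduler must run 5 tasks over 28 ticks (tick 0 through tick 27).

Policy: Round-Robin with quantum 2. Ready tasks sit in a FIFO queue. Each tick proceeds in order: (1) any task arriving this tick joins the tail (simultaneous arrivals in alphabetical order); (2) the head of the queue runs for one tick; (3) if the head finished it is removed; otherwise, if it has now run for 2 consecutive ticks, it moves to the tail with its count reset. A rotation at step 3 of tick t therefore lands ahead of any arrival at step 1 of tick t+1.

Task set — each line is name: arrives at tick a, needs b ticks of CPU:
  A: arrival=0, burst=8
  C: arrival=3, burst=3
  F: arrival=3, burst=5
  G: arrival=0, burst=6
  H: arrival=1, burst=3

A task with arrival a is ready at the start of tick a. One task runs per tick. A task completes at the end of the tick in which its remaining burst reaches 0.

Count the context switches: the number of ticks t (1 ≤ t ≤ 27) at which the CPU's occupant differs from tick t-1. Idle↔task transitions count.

t=0: queue=[A,G] q_used=0 → run A
t=1: queue=[A,G,H] q_used=1 → run A
t=2: queue=[G,H,A] q_used=0 → run G
t=3: queue=[G,H,A,C,F] q_used=1 → run G
t=4: queue=[H,A,C,F,G] q_used=0 → run H
t=5: queue=[H,A,C,F,G] q_used=1 → run H
t=6: queue=[A,C,F,G,H] q_used=0 → run A
t=7: queue=[A,C,F,G,H] q_used=1 → run A
t=8: queue=[C,F,G,H,A] q_used=0 → run C
t=9: queue=[C,F,G,H,A] q_used=1 → run C
t=10: queue=[F,G,H,A,C] q_used=0 → run F
t=11: queue=[F,G,H,A,C] q_used=1 → run F
t=12: queue=[G,H,A,C,F] q_used=0 → run G
t=13: queue=[G,H,A,C,F] q_used=1 → run G
t=14: queue=[H,A,C,F,G] q_used=0 → run H
t=15: queue=[A,C,F,G] q_used=0 → run A
t=16: queue=[A,C,F,G] q_used=1 → run A
t=17: queue=[C,F,G,A] q_used=0 → run C
t=18: queue=[F,G,A] q_used=0 → run F
t=19: queue=[F,G,A] q_used=1 → run F
t=20: queue=[G,A,F] q_used=0 → run G
t=21: queue=[G,A,F] q_used=1 → run G
t=22: queue=[A,F] q_used=0 → run A
t=23: queue=[A,F] q_used=1 → run A
t=24: queue=[F] q_used=0 → run F
t=25: (idle)
t=26: (idle)
t=27: (idle)

context switches = 14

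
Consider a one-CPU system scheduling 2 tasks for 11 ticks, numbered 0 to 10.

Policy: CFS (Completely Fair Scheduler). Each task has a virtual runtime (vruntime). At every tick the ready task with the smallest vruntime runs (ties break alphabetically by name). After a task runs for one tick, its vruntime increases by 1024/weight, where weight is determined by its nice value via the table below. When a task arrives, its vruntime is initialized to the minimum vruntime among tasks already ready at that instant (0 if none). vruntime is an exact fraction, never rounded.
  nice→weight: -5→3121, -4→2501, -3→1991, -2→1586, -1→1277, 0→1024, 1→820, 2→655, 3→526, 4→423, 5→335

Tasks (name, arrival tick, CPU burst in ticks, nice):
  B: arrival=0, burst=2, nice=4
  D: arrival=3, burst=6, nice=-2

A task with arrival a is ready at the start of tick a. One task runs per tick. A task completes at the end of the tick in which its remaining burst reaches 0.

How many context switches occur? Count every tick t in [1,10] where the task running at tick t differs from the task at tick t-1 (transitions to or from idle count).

context switches = 3

t=0: vr[B=0] → run B
t=1: vr[B=1024/423] → run B
t=2: (idle)
t=3: vr[D=0] → run D
t=4: vr[D=512/793] → run D
t=5: vr[D=1024/793] → run D
t=6: vr[D=1536/793] → run D
t=7: vr[D=2048/793] → run D
t=8: vr[D=2560/793] → run D
t=9: (idle)
t=10: (idle)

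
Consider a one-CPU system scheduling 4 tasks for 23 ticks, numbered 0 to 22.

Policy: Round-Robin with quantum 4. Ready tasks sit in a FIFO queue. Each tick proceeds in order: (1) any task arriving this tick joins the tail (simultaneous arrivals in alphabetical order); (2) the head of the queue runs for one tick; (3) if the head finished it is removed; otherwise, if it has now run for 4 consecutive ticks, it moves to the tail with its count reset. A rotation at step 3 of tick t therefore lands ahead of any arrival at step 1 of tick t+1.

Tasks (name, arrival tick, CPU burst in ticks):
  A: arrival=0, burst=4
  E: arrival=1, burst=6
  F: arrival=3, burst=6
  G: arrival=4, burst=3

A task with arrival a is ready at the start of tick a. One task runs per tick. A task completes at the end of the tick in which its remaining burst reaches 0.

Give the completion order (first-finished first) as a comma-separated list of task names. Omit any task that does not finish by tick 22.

t=0: queue=[A] q_used=0 → run A
t=1: queue=[A,E] q_used=1 → run A
t=2: queue=[A,E] q_used=2 → run A
t=3: queue=[A,E,F] q_used=3 → run A
t=4: queue=[E,F,G] q_used=0 → run E
t=5: queue=[E,F,G] q_used=1 → run E
t=6: queue=[E,F,G] q_used=2 → run E
t=7: queue=[E,F,G] q_used=3 → run E
t=8: queue=[F,G,E] q_used=0 → run F
t=9: queue=[F,G,E] q_used=1 → run F
t=10: queue=[F,G,E] q_used=2 → run F
t=11: queue=[F,G,E] q_used=3 → run F
t=12: queue=[G,E,F] q_used=0 → run G
t=13: queue=[G,E,F] q_used=1 → run G
t=14: queue=[G,E,F] q_used=2 → run G
t=15: queue=[E,F] q_used=0 → run E
t=16: queue=[E,F] q_used=1 → run E
t=17: queue=[F] q_used=0 → run F
t=18: queue=[F] q_used=1 → run F
t=19: (idle)
t=20: (idle)
t=21: (idle)
t=22: (idle)

completion order = A, G, E, F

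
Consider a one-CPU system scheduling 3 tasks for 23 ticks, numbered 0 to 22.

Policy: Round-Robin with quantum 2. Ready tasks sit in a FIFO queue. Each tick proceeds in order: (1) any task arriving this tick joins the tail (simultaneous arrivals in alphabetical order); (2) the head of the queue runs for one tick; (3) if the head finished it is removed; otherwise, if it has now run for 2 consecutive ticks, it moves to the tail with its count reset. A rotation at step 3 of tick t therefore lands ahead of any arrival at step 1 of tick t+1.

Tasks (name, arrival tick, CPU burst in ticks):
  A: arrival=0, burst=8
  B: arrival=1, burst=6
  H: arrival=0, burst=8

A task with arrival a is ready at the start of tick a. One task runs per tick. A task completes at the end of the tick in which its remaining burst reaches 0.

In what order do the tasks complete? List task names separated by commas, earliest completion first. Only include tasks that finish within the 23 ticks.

t=0: queue=[A,H] q_used=0 → run A
t=1: queue=[A,H,B] q_used=1 → run A
t=2: queue=[H,B,A] q_used=0 → run H
t=3: queue=[H,B,A] q_used=1 → run H
t=4: queue=[B,A,H] q_used=0 → run B
t=5: queue=[B,A,H] q_used=1 → run B
t=6: queue=[A,H,B] q_used=0 → run A
t=7: queue=[A,H,B] q_used=1 → run A
t=8: queue=[H,B,A] q_used=0 → run H
t=9: queue=[H,B,A] q_used=1 → run H
t=10: queue=[B,A,H] q_used=0 → run B
t=11: queue=[B,A,H] q_used=1 → run B
t=12: queue=[A,H,B] q_used=0 → run A
t=13: queue=[A,H,B] q_used=1 → run A
t=14: queue=[H,B,A] q_used=0 → run H
t=15: queue=[H,B,A] q_used=1 → run H
t=16: queue=[B,A,H] q_used=0 → run B
t=17: queue=[B,A,H] q_used=1 → run B
t=18: queue=[A,H] q_used=0 → run A
t=19: queue=[A,H] q_used=1 → run A
t=20: queue=[H] q_used=0 → run H
t=21: queue=[H] q_used=1 → run H
t=22: (idle)

completion order = B, A, H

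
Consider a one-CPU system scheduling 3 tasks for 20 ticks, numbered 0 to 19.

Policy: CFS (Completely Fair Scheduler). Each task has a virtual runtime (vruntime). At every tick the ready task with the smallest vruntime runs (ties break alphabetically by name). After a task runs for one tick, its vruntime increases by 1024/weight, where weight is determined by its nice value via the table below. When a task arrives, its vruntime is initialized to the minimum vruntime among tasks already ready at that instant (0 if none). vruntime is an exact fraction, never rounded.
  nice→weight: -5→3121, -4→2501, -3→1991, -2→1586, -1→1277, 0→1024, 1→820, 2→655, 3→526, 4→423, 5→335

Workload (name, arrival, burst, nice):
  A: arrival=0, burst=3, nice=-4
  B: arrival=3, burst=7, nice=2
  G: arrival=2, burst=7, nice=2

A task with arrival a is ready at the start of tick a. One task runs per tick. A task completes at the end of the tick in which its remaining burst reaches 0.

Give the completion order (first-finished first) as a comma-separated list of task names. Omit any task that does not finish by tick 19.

completion order = A, B, G

t=0: vr[A=0] → run A
t=1: vr[A=1024/2501] → run A
t=2: vr[A=2048/2501 G=2048/2501] → run A
t=3: vr[B=2048/2501 G=2048/2501] → run B
t=4: vr[B=3902464/1638155 G=2048/2501] → run G
t=5: vr[B=3902464/1638155 G=3902464/1638155] → run B
t=6: vr[B=6463488/1638155 G=3902464/1638155] → run G
t=7: vr[B=6463488/1638155 G=6463488/1638155] → run B
t=8: vr[B=9024512/1638155 G=6463488/1638155] → run G
t=9: vr[B=9024512/1638155 G=9024512/1638155] → run B
t=10: vr[B=11585536/1638155 G=9024512/1638155] → run G
t=11: vr[B=11585536/1638155 G=11585536/1638155] → run B
t=12: vr[B=2829312/327631 G=11585536/1638155] → run G
t=13: vr[B=2829312/327631 G=2829312/327631] → run B
t=14: vr[B=16707584/1638155 G=2829312/327631] → run G
t=15: vr[B=16707584/1638155 G=16707584/1638155] → run B
t=16: vr[G=16707584/1638155] → run G
t=17: (idle)
t=18: (idle)
t=19: (idle)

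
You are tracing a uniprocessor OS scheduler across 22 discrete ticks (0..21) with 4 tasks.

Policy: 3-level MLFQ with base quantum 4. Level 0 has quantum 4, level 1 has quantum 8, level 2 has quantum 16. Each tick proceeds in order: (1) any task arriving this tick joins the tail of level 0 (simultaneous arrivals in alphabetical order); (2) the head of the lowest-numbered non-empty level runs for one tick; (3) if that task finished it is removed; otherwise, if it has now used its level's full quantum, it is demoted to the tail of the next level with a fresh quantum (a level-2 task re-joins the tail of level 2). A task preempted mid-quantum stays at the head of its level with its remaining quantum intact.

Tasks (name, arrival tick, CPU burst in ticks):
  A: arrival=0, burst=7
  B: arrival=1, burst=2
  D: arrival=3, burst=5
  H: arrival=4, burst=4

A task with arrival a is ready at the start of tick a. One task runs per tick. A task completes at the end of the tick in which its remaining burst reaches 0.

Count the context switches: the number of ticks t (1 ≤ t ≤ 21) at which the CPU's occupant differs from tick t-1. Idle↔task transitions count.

t=0: L0/L1/L2 = A/-/- → run A
t=1: L0/L1/L2 = AB/-/- → run A
t=2: L0/L1/L2 = AB/-/- → run A
t=3: L0/L1/L2 = ABD/-/- → run A
t=4: L0/L1/L2 = BDH/A/- → run B
t=5: L0/L1/L2 = BDH/A/- → run B
t=6: L0/L1/L2 = DH/A/- → run D
t=7: L0/L1/L2 = DH/A/- → run D
t=8: L0/L1/L2 = DH/A/- → run D
t=9: L0/L1/L2 = DH/A/- → run D
t=10: L0/L1/L2 = H/AD/- → run H
t=11: L0/L1/L2 = H/AD/- → run H
t=12: L0/L1/L2 = H/AD/- → run H
t=13: L0/L1/L2 = H/AD/- → run H
t=14: L0/L1/L2 = -/AD/- → run A
t=15: L0/L1/L2 = -/AD/- → run A
t=16: L0/L1/L2 = -/AD/- → run A
t=17: L0/L1/L2 = -/D/- → run D
t=18: (idle)
t=19: (idle)
t=20: (idle)
t=21: (idle)

context switches = 6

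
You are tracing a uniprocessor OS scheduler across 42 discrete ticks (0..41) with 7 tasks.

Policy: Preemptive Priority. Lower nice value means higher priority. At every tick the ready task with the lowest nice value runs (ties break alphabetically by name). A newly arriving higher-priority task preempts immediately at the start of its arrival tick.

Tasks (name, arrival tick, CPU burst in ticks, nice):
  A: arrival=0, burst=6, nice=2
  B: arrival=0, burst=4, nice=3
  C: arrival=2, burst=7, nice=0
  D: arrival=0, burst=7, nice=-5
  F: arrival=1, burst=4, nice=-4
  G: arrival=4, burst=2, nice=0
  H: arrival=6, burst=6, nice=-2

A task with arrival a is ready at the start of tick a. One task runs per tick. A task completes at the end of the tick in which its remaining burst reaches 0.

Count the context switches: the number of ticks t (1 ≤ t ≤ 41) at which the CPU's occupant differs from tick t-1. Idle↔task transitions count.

t=0: ready={A,B,D} → run D
t=1: ready={A,B,D,F} → run D
t=2: ready={A,B,C,D,F} → run D
t=3: ready={A,B,C,D,F} → run D
t=4: ready={A,B,C,D,F,G} → run D
t=5: ready={A,B,C,D,F,G} → run D
t=6: ready={A,B,C,D,F,G,H} → run D
t=7: ready={A,B,C,F,G,H} → run F
t=8: ready={A,B,C,F,G,H} → run F
t=9: ready={A,B,C,F,G,H} → run F
t=10: ready={A,B,C,F,G,H} → run F
t=11: ready={A,B,C,G,H} → run H
t=12: ready={A,B,C,G,H} → run H
t=13: ready={A,B,C,G,H} → run H
t=14: ready={A,B,C,G,H} → run H
t=15: ready={A,B,C,G,H} → run H
t=16: ready={A,B,C,G,H} → run H
t=17: ready={A,B,C,G} → run C
t=18: ready={A,B,C,G} → run C
t=19: ready={A,B,C,G} → run C
t=20: ready={A,B,C,G} → run C
t=21: ready={A,B,C,G} → run C
t=22: ready={A,B,C,G} → run C
t=23: ready={A,B,C,G} → run C
t=24: ready={A,B,G} → run G
t=25: ready={A,B,G} → run G
t=26: ready={A,B} → run A
t=27: ready={A,B} → run A
t=28: ready={A,B} → run A
t=29: ready={A,B} → run A
t=30: ready={A,B} → run A
t=31: ready={A,B} → run A
t=32: ready={B} → run B
t=33: ready={B} → run B
t=34: ready={B} → run B
t=35: ready={B} → run B
t=36: (idle)
t=37: (idle)
t=38: (idle)
t=39: (idle)
t=40: (idle)
t=41: (idle)

context switches = 7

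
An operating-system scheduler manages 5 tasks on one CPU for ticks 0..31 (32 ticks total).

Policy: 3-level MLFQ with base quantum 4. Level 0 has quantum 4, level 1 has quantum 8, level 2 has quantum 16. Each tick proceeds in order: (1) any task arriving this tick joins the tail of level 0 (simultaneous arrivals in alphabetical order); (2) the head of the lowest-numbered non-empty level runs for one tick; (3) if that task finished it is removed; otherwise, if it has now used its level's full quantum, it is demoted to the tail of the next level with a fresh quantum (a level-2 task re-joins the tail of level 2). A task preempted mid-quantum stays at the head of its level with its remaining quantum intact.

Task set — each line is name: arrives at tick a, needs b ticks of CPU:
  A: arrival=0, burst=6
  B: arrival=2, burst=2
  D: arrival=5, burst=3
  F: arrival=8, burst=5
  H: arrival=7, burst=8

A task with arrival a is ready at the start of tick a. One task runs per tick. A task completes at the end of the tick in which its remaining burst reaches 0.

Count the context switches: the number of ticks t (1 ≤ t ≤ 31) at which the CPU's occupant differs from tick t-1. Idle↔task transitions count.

t=0: L0/L1/L2 = A/-/- → run A
t=1: L0/L1/L2 = A/-/- → run A
t=2: L0/L1/L2 = AB/-/- → run A
t=3: L0/L1/L2 = AB/-/- → run A
t=4: L0/L1/L2 = B/A/- → run B
t=5: L0/L1/L2 = BD/A/- → run B
t=6: L0/L1/L2 = D/A/- → run D
t=7: L0/L1/L2 = DH/A/- → run D
t=8: L0/L1/L2 = DHF/A/- → run D
t=9: L0/L1/L2 = HF/A/- → run H
t=10: L0/L1/L2 = HF/A/- → run H
t=11: L0/L1/L2 = HF/A/- → run H
t=12: L0/L1/L2 = HF/A/- → run H
t=13: L0/L1/L2 = F/AH/- → run F
t=14: L0/L1/L2 = F/AH/- → run F
t=15: L0/L1/L2 = F/AH/- → run F
t=16: L0/L1/L2 = F/AH/- → run F
t=17: L0/L1/L2 = -/AHF/- → run A
t=18: L0/L1/L2 = -/AHF/- → run A
t=19: L0/L1/L2 = -/HF/- → run H
t=20: L0/L1/L2 = -/HF/- → run H
t=21: L0/L1/L2 = -/HF/- → run H
t=22: L0/L1/L2 = -/HF/- → run H
t=23: L0/L1/L2 = -/F/- → run F
t=24: (idle)
t=25: (idle)
t=26: (idle)
t=27: (idle)
t=28: (idle)
t=29: (idle)
t=30: (idle)
t=31: (idle)

context switches = 8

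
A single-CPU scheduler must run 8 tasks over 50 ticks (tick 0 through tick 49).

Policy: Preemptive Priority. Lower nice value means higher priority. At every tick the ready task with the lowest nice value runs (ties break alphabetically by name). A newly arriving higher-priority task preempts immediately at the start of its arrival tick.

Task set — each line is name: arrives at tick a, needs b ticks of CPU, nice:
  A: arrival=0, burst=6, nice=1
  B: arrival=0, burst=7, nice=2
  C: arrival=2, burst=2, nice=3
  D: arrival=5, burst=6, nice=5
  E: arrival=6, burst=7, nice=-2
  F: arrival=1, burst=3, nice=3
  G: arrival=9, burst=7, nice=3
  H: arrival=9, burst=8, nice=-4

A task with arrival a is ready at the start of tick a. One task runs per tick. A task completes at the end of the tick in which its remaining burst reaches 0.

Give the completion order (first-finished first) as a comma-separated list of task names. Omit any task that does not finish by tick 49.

t=0: ready={A,B} → run A
t=1: ready={A,B,F} → run A
t=2: ready={A,B,C,F} → run A
t=3: ready={A,B,C,F} → run A
t=4: ready={A,B,C,F} → run A
t=5: ready={A,B,C,D,F} → run A
t=6: ready={B,C,D,E,F} → run E
t=7: ready={B,C,D,E,F} → run E
t=8: ready={B,C,D,E,F} → run E
t=9: ready={B,C,D,E,F,G,H} → run H
t=10: ready={B,C,D,E,F,G,H} → run H
t=11: ready={B,C,D,E,F,G,H} → run H
t=12: ready={B,C,D,E,F,G,H} → run H
t=13: ready={B,C,D,E,F,G,H} → run H
t=14: ready={B,C,D,E,F,G,H} → run H
t=15: ready={B,C,D,E,F,G,H} → run H
t=16: ready={B,C,D,E,F,G,H} → run H
t=17: ready={B,C,D,E,F,G} → run E
t=18: ready={B,C,D,E,F,G} → run E
t=19: ready={B,C,D,E,F,G} → run E
t=20: ready={B,C,D,E,F,G} → run E
t=21: ready={B,C,D,F,G} → run B
t=22: ready={B,C,D,F,G} → run B
t=23: ready={B,C,D,F,G} → run B
t=24: ready={B,C,D,F,G} → run B
t=25: ready={B,C,D,F,G} → run B
t=26: ready={B,C,D,F,G} → run B
t=27: ready={B,C,D,F,G} → run B
t=28: ready={C,D,F,G} → run C
t=29: ready={C,D,F,G} → run C
t=30: ready={D,F,G} → run F
t=31: ready={D,F,G} → run F
t=32: ready={D,F,G} → run F
t=33: ready={D,G} → run G
t=34: ready={D,G} → run G
t=35: ready={D,G} → run G
t=36: ready={D,G} → run G
t=37: ready={D,G} → run G
t=38: ready={D,G} → run G
t=39: ready={D,G} → run G
t=40: ready={D} → run D
t=41: ready={D} → run D
t=42: ready={D} → run D
t=43: ready={D} → run D
t=44: ready={D} → run D
t=45: ready={D} → run D
t=46: (idle)
t=47: (idle)
t=48: (idle)
t=49: (idle)

completion order = A, H, E, B, C, F, G, D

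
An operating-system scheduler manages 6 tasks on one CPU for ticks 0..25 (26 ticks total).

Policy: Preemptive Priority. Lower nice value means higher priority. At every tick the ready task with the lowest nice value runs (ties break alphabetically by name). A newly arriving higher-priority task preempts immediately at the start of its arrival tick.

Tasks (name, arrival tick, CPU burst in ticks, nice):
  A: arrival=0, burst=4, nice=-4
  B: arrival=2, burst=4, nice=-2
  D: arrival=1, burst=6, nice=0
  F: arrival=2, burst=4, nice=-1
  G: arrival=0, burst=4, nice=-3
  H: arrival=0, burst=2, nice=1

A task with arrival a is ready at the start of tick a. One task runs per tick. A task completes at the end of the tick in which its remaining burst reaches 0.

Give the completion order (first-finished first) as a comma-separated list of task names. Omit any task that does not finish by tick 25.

completion order = A, G, B, F, D, H

t=0: ready={A,G,H} → run A
t=1: ready={A,D,G,H} → run A
t=2: ready={A,B,D,F,G,H} → run A
t=3: ready={A,B,D,F,G,H} → run A
t=4: ready={B,D,F,G,H} → run G
t=5: ready={B,D,F,G,H} → run G
t=6: ready={B,D,F,G,H} → run G
t=7: ready={B,D,F,G,H} → run G
t=8: ready={B,D,F,H} → run B
t=9: ready={B,D,F,H} → run B
t=10: ready={B,D,F,H} → run B
t=11: ready={B,D,F,H} → run B
t=12: ready={D,F,H} → run F
t=13: ready={D,F,H} → run F
t=14: ready={D,F,H} → run F
t=15: ready={D,F,H} → run F
t=16: ready={D,H} → run D
t=17: ready={D,H} → run D
t=18: ready={D,H} → run D
t=19: ready={D,H} → run D
t=20: ready={D,H} → run D
t=21: ready={D,H} → run D
t=22: ready={H} → run H
t=23: ready={H} → run H
t=24: (idle)
t=25: (idle)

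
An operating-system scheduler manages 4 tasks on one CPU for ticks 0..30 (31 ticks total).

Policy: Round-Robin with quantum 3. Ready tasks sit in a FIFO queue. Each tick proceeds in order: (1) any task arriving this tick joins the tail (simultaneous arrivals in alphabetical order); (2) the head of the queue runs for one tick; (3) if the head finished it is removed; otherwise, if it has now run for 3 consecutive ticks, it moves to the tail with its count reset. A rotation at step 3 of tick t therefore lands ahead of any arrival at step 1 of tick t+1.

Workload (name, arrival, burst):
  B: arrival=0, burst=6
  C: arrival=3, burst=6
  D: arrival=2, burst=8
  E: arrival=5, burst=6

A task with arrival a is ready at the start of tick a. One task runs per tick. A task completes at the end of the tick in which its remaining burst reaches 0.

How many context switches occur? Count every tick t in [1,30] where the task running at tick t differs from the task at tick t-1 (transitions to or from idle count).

t=0: queue=[B] q_used=0 → run B
t=1: queue=[B] q_used=1 → run B
t=2: queue=[B,D] q_used=2 → run B
t=3: queue=[D,B,C] q_used=0 → run D
t=4: queue=[D,B,C] q_used=1 → run D
t=5: queue=[D,B,C,E] q_used=2 → run D
t=6: queue=[B,C,E,D] q_used=0 → run B
t=7: queue=[B,C,E,D] q_used=1 → run B
t=8: queue=[B,C,E,D] q_used=2 → run B
t=9: queue=[C,E,D] q_used=0 → run C
t=10: queue=[C,E,D] q_used=1 → run C
t=11: queue=[C,E,D] q_used=2 → run C
t=12: queue=[E,D,C] q_used=0 → run E
t=13: queue=[E,D,C] q_used=1 → run E
t=14: queue=[E,D,C] q_used=2 → run E
t=15: queue=[D,C,E] q_used=0 → run D
t=16: queue=[D,C,E] q_used=1 → run D
t=17: queue=[D,C,E] q_used=2 → run D
t=18: queue=[C,E,D] q_used=0 → run C
t=19: queue=[C,E,D] q_used=1 → run C
t=20: queue=[C,E,D] q_used=2 → run C
t=21: queue=[E,D] q_used=0 → run E
t=22: queue=[E,D] q_used=1 → run E
t=23: queue=[E,D] q_used=2 → run E
t=24: queue=[D] q_used=0 → run D
t=25: queue=[D] q_used=1 → run D
t=26: (idle)
t=27: (idle)
t=28: (idle)
t=29: (idle)
t=30: (idle)

context switches = 9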